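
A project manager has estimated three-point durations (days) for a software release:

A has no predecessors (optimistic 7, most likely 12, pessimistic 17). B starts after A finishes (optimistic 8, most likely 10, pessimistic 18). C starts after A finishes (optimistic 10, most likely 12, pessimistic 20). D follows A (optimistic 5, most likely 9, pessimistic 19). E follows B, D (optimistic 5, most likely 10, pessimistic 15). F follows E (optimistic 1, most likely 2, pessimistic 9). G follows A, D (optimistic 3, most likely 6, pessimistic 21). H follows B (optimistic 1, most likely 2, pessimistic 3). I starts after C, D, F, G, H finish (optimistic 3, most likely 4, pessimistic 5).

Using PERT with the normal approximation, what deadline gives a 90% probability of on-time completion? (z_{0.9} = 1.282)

te_A = (7 + 4·12 + 17)/6 = 72/6 = 12; σ²_A = ((17−7)/6)² = 2.778
te_B = (8 + 4·10 + 18)/6 = 66/6 = 11; σ²_B = ((18−8)/6)² = 2.778
te_C = (10 + 4·12 + 20)/6 = 78/6 = 13; σ²_C = ((20−10)/6)² = 2.778
te_D = (5 + 4·9 + 19)/6 = 60/6 = 10; σ²_D = ((19−5)/6)² = 5.444
te_E = (5 + 4·10 + 15)/6 = 60/6 = 10; σ²_E = ((15−5)/6)² = 2.778
te_F = (1 + 4·2 + 9)/6 = 18/6 = 3; σ²_F = ((9−1)/6)² = 1.778
te_G = (3 + 4·6 + 21)/6 = 48/6 = 8; σ²_G = ((21−3)/6)² = 9.000
te_H = (1 + 4·2 + 3)/6 = 12/6 = 2; σ²_H = ((3−1)/6)² = 0.111
te_I = (3 + 4·4 + 5)/6 = 24/6 = 4; σ²_I = ((5−3)/6)² = 0.111

Forward pass:
ES_A = 0; EF_A = 12
ES_B = 12; EF_B = 12+11 = 23
ES_C = 12; EF_C = 12+13 = 25
ES_D = 12; EF_D = 12+10 = 22
ES_E = max(EF_B=23, EF_D=22) = 23; EF_E = 23+10 = 33
ES_F = 33; EF_F = 33+3 = 36
ES_G = max(EF_A=12, EF_D=22) = 22; EF_G = 22+8 = 30
ES_H = 23; EF_H = 23+2 = 25
ES_I = max(EF_C=25, EF_D=22, EF_F=36, EF_G=30, EF_H=25) = 36; EF_I = 36+4 = 40
Expected project duration μ = 40 days. Critical path: A → B → E → F → I.

Variance along critical path = 2.778 + 2.778 + 2.778 + 1.778 + 0.111 = 10.222; σ = 3.197 days.
D = μ + z·σ = 40 + 1.282·3.197 = 44.1 days

44.1 days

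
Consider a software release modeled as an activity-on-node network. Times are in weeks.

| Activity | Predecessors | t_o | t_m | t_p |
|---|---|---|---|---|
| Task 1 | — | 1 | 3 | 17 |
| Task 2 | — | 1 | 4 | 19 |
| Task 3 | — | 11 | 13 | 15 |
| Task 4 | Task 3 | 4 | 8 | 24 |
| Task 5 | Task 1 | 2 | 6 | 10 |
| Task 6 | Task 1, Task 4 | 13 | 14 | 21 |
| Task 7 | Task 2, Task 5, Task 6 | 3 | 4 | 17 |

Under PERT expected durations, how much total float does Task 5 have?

te_Task 1 = (1 + 4·3 + 17)/6 = 30/6 = 5
te_Task 2 = (1 + 4·4 + 19)/6 = 36/6 = 6
te_Task 3 = (11 + 4·13 + 15)/6 = 78/6 = 13
te_Task 4 = (4 + 4·8 + 24)/6 = 60/6 = 10
te_Task 5 = (2 + 4·6 + 10)/6 = 36/6 = 6
te_Task 6 = (13 + 4·14 + 21)/6 = 90/6 = 15
te_Task 7 = (3 + 4·4 + 17)/6 = 36/6 = 6

Forward pass:
ES_Task 1 = 0; EF_Task 1 = 5
ES_Task 2 = 0; EF_Task 2 = 6
ES_Task 3 = 0; EF_Task 3 = 13
ES_Task 4 = 13; EF_Task 4 = 13+10 = 23
ES_Task 5 = 5; EF_Task 5 = 5+6 = 11
ES_Task 6 = max(EF_Task 1=5, EF_Task 4=23) = 23; EF_Task 6 = 23+15 = 38
ES_Task 7 = max(EF_Task 2=6, EF_Task 5=11, EF_Task 6=38) = 38; EF_Task 7 = 38+6 = 44
Expected project duration μ = 44 weeks. Critical path: Task 3 → Task 4 → Task 6 → Task 7.

Backward pass:
LF_Task 7 = 44; LS_Task 7 = 44−6 = 38
LF_Task 6 = LS_Task 7 = 38; LS_Task 6 = 38−15 = 23
LF_Task 5 = LS_Task 7 = 38; LS_Task 5 = 38−6 = 32
LF_Task 4 = LS_Task 6 = 23; LS_Task 4 = 23−10 = 13
LF_Task 3 = LS_Task 4 = 13; LS_Task 3 = 13−13 = 0
LF_Task 2 = LS_Task 7 = 38; LS_Task 2 = 38−6 = 32
LF_Task 1 = min(LS_Task 5=32, LS_Task 6=23) = 23; LS_Task 1 = 23−5 = 18
Slack_Task 5 = LS_Task 5 − ES_Task 5 = 32 − 5 = 27

27 weeks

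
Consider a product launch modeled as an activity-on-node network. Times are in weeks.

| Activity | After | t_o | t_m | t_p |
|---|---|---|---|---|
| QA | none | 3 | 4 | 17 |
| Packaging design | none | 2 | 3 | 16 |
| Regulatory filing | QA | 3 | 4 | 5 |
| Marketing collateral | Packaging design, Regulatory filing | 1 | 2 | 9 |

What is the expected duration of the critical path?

13 weeks

te_QA = (3 + 4·4 + 17)/6 = 36/6 = 6
te_Packaging design = (2 + 4·3 + 16)/6 = 30/6 = 5
te_Regulatory filing = (3 + 4·4 + 5)/6 = 24/6 = 4
te_Marketing collateral = (1 + 4·2 + 9)/6 = 18/6 = 3

Forward pass:
ES_QA = 0; EF_QA = 6
ES_Packaging design = 0; EF_Packaging design = 5
ES_Regulatory filing = 6; EF_Regulatory filing = 6+4 = 10
ES_Marketing collateral = max(EF_Packaging design=5, EF_Regulatory filing=10) = 10; EF_Marketing collateral = 10+3 = 13
Expected project duration μ = 13 weeks. Critical path: QA → Regulatory filing → Marketing collateral.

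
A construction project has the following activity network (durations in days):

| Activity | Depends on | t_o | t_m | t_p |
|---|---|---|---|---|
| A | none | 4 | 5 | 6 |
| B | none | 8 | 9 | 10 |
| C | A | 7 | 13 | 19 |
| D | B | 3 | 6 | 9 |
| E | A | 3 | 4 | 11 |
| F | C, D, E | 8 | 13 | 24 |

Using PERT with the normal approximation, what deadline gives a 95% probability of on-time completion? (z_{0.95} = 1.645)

37.5 days

te_A = (4 + 4·5 + 6)/6 = 30/6 = 5; σ²_A = ((6−4)/6)² = 0.111
te_B = (8 + 4·9 + 10)/6 = 54/6 = 9; σ²_B = ((10−8)/6)² = 0.111
te_C = (7 + 4·13 + 19)/6 = 78/6 = 13; σ²_C = ((19−7)/6)² = 4.000
te_D = (3 + 4·6 + 9)/6 = 36/6 = 6; σ²_D = ((9−3)/6)² = 1.000
te_E = (3 + 4·4 + 11)/6 = 30/6 = 5; σ²_E = ((11−3)/6)² = 1.778
te_F = (8 + 4·13 + 24)/6 = 84/6 = 14; σ²_F = ((24−8)/6)² = 7.111

Forward pass:
ES_A = 0; EF_A = 5
ES_B = 0; EF_B = 9
ES_C = 5; EF_C = 5+13 = 18
ES_D = 9; EF_D = 9+6 = 15
ES_E = 5; EF_E = 5+5 = 10
ES_F = max(EF_C=18, EF_D=15, EF_E=10) = 18; EF_F = 18+14 = 32
Expected project duration μ = 32 days. Critical path: A → C → F.

Variance along critical path = 0.111 + 4.000 + 7.111 = 11.222; σ = 3.350 days.
D = μ + z·σ = 32 + 1.645·3.350 = 37.5 days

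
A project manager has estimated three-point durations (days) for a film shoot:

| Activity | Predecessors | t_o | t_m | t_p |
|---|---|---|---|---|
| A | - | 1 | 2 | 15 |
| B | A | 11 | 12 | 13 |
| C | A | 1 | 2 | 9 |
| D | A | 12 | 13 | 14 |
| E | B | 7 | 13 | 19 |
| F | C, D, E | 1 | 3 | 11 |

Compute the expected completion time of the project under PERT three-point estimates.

te_A = (1 + 4·2 + 15)/6 = 24/6 = 4
te_B = (11 + 4·12 + 13)/6 = 72/6 = 12
te_C = (1 + 4·2 + 9)/6 = 18/6 = 3
te_D = (12 + 4·13 + 14)/6 = 78/6 = 13
te_E = (7 + 4·13 + 19)/6 = 78/6 = 13
te_F = (1 + 4·3 + 11)/6 = 24/6 = 4

Forward pass:
ES_A = 0; EF_A = 4
ES_B = 4; EF_B = 4+12 = 16
ES_C = 4; EF_C = 4+3 = 7
ES_D = 4; EF_D = 4+13 = 17
ES_E = 16; EF_E = 16+13 = 29
ES_F = max(EF_C=7, EF_D=17, EF_E=29) = 29; EF_F = 29+4 = 33
Expected project duration μ = 33 days. Critical path: A → B → E → F.

33 days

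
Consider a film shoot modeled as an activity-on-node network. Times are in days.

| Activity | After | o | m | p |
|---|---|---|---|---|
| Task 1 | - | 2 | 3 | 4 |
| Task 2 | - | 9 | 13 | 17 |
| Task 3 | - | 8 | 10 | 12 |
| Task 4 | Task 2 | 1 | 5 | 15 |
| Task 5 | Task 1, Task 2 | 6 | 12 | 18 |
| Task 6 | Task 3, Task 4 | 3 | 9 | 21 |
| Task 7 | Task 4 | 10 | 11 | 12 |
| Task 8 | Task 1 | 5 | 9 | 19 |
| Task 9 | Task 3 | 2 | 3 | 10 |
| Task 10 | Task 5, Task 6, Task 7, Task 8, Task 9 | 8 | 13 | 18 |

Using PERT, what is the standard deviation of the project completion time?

te_Task 1 = (2 + 4·3 + 4)/6 = 18/6 = 3; σ²_Task 1 = ((4−2)/6)² = 0.111
te_Task 2 = (9 + 4·13 + 17)/6 = 78/6 = 13; σ²_Task 2 = ((17−9)/6)² = 1.778
te_Task 3 = (8 + 4·10 + 12)/6 = 60/6 = 10; σ²_Task 3 = ((12−8)/6)² = 0.444
te_Task 4 = (1 + 4·5 + 15)/6 = 36/6 = 6; σ²_Task 4 = ((15−1)/6)² = 5.444
te_Task 5 = (6 + 4·12 + 18)/6 = 72/6 = 12; σ²_Task 5 = ((18−6)/6)² = 4.000
te_Task 6 = (3 + 4·9 + 21)/6 = 60/6 = 10; σ²_Task 6 = ((21−3)/6)² = 9.000
te_Task 7 = (10 + 4·11 + 12)/6 = 66/6 = 11; σ²_Task 7 = ((12−10)/6)² = 0.111
te_Task 8 = (5 + 4·9 + 19)/6 = 60/6 = 10; σ²_Task 8 = ((19−5)/6)² = 5.444
te_Task 9 = (2 + 4·3 + 10)/6 = 24/6 = 4; σ²_Task 9 = ((10−2)/6)² = 1.778
te_Task 10 = (8 + 4·13 + 18)/6 = 78/6 = 13; σ²_Task 10 = ((18−8)/6)² = 2.778

Forward pass:
ES_Task 1 = 0; EF_Task 1 = 3
ES_Task 2 = 0; EF_Task 2 = 13
ES_Task 3 = 0; EF_Task 3 = 10
ES_Task 4 = 13; EF_Task 4 = 13+6 = 19
ES_Task 5 = max(EF_Task 1=3, EF_Task 2=13) = 13; EF_Task 5 = 13+12 = 25
ES_Task 6 = max(EF_Task 3=10, EF_Task 4=19) = 19; EF_Task 6 = 19+10 = 29
ES_Task 7 = 19; EF_Task 7 = 19+11 = 30
ES_Task 8 = 3; EF_Task 8 = 3+10 = 13
ES_Task 9 = 10; EF_Task 9 = 10+4 = 14
ES_Task 10 = max(EF_Task 5=25, EF_Task 6=29, EF_Task 7=30, EF_Task 8=13, EF_Task 9=14) = 30; EF_Task 10 = 30+13 = 43
Expected project duration μ = 43 days. Critical path: Task 2 → Task 4 → Task 7 → Task 10.

Variance along critical path = 1.778 + 5.444 + 0.111 + 2.778 = 10.111
σ = √10.111 = 3.180 days

3.18 days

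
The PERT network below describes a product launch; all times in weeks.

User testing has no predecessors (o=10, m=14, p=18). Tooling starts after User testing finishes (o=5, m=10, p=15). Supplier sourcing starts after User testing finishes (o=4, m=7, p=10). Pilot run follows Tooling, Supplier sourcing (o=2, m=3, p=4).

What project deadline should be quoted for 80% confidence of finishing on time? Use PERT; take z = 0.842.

28.8 weeks

te_User testing = (10 + 4·14 + 18)/6 = 84/6 = 14; σ²_User testing = ((18−10)/6)² = 1.778
te_Tooling = (5 + 4·10 + 15)/6 = 60/6 = 10; σ²_Tooling = ((15−5)/6)² = 2.778
te_Supplier sourcing = (4 + 4·7 + 10)/6 = 42/6 = 7; σ²_Supplier sourcing = ((10−4)/6)² = 1.000
te_Pilot run = (2 + 4·3 + 4)/6 = 18/6 = 3; σ²_Pilot run = ((4−2)/6)² = 0.111

Forward pass:
ES_User testing = 0; EF_User testing = 14
ES_Tooling = 14; EF_Tooling = 14+10 = 24
ES_Supplier sourcing = 14; EF_Supplier sourcing = 14+7 = 21
ES_Pilot run = max(EF_Tooling=24, EF_Supplier sourcing=21) = 24; EF_Pilot run = 24+3 = 27
Expected project duration μ = 27 weeks. Critical path: User testing → Tooling → Pilot run.

Variance along critical path = 1.778 + 2.778 + 0.111 = 4.667; σ = 2.160 weeks.
D = μ + z·σ = 27 + 0.842·2.160 = 28.8 weeks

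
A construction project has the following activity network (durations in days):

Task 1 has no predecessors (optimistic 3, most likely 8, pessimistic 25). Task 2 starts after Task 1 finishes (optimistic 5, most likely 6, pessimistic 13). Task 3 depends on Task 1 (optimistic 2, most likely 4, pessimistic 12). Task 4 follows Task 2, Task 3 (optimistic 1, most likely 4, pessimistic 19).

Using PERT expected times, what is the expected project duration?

23 days

te_Task 1 = (3 + 4·8 + 25)/6 = 60/6 = 10
te_Task 2 = (5 + 4·6 + 13)/6 = 42/6 = 7
te_Task 3 = (2 + 4·4 + 12)/6 = 30/6 = 5
te_Task 4 = (1 + 4·4 + 19)/6 = 36/6 = 6

Forward pass:
ES_Task 1 = 0; EF_Task 1 = 10
ES_Task 2 = 10; EF_Task 2 = 10+7 = 17
ES_Task 3 = 10; EF_Task 3 = 10+5 = 15
ES_Task 4 = max(EF_Task 2=17, EF_Task 3=15) = 17; EF_Task 4 = 17+6 = 23
Expected project duration μ = 23 days. Critical path: Task 1 → Task 2 → Task 4.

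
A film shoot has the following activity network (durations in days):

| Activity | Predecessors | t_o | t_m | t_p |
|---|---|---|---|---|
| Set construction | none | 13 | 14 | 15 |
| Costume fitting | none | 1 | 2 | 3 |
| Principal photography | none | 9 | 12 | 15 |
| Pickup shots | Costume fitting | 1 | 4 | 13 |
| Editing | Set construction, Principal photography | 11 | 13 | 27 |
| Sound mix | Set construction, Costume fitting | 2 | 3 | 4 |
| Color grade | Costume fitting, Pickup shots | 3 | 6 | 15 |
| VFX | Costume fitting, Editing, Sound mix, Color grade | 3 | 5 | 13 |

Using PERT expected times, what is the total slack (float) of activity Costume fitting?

15 days

te_Set construction = (13 + 4·14 + 15)/6 = 84/6 = 14
te_Costume fitting = (1 + 4·2 + 3)/6 = 12/6 = 2
te_Principal photography = (9 + 4·12 + 15)/6 = 72/6 = 12
te_Pickup shots = (1 + 4·4 + 13)/6 = 30/6 = 5
te_Editing = (11 + 4·13 + 27)/6 = 90/6 = 15
te_Sound mix = (2 + 4·3 + 4)/6 = 18/6 = 3
te_Color grade = (3 + 4·6 + 15)/6 = 42/6 = 7
te_VFX = (3 + 4·5 + 13)/6 = 36/6 = 6

Forward pass:
ES_Set construction = 0; EF_Set construction = 14
ES_Costume fitting = 0; EF_Costume fitting = 2
ES_Principal photography = 0; EF_Principal photography = 12
ES_Pickup shots = 2; EF_Pickup shots = 2+5 = 7
ES_Editing = max(EF_Set construction=14, EF_Principal photography=12) = 14; EF_Editing = 14+15 = 29
ES_Sound mix = max(EF_Set construction=14, EF_Costume fitting=2) = 14; EF_Sound mix = 14+3 = 17
ES_Color grade = max(EF_Costume fitting=2, EF_Pickup shots=7) = 7; EF_Color grade = 7+7 = 14
ES_VFX = max(EF_Costume fitting=2, EF_Editing=29, EF_Sound mix=17, EF_Color grade=14) = 29; EF_VFX = 29+6 = 35
Expected project duration μ = 35 days. Critical path: Set construction → Editing → VFX.

Backward pass:
LF_VFX = 35; LS_VFX = 35−6 = 29
LF_Color grade = LS_VFX = 29; LS_Color grade = 29−7 = 22
LF_Sound mix = LS_VFX = 29; LS_Sound mix = 29−3 = 26
LF_Editing = LS_VFX = 29; LS_Editing = 29−15 = 14
LF_Pickup shots = LS_Color grade = 22; LS_Pickup shots = 22−5 = 17
LF_Principal photography = LS_Editing = 14; LS_Principal photography = 14−12 = 2
LF_Costume fitting = min(LS_Pickup shots=17, LS_Sound mix=26, LS_Color grade=22, LS_VFX=29) = 17; LS_Costume fitting = 17−2 = 15
LF_Set construction = min(LS_Editing=14, LS_Sound mix=26) = 14; LS_Set construction = 14−14 = 0
Slack_Costume fitting = LS_Costume fitting − ES_Costume fitting = 15 − 0 = 15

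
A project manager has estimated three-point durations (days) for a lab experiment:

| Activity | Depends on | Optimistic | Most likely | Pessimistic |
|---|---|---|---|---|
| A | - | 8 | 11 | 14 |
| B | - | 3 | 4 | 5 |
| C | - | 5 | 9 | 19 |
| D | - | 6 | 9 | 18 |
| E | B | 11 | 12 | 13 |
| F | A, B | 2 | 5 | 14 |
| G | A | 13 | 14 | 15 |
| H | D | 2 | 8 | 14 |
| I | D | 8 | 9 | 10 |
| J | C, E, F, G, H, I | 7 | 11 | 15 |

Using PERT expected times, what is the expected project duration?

36 days

te_A = (8 + 4·11 + 14)/6 = 66/6 = 11
te_B = (3 + 4·4 + 5)/6 = 24/6 = 4
te_C = (5 + 4·9 + 19)/6 = 60/6 = 10
te_D = (6 + 4·9 + 18)/6 = 60/6 = 10
te_E = (11 + 4·12 + 13)/6 = 72/6 = 12
te_F = (2 + 4·5 + 14)/6 = 36/6 = 6
te_G = (13 + 4·14 + 15)/6 = 84/6 = 14
te_H = (2 + 4·8 + 14)/6 = 48/6 = 8
te_I = (8 + 4·9 + 10)/6 = 54/6 = 9
te_J = (7 + 4·11 + 15)/6 = 66/6 = 11

Forward pass:
ES_A = 0; EF_A = 11
ES_B = 0; EF_B = 4
ES_C = 0; EF_C = 10
ES_D = 0; EF_D = 10
ES_E = 4; EF_E = 4+12 = 16
ES_F = max(EF_A=11, EF_B=4) = 11; EF_F = 11+6 = 17
ES_G = 11; EF_G = 11+14 = 25
ES_H = 10; EF_H = 10+8 = 18
ES_I = 10; EF_I = 10+9 = 19
ES_J = max(EF_C=10, EF_E=16, EF_F=17, EF_G=25, EF_H=18, EF_I=19) = 25; EF_J = 25+11 = 36
Expected project duration μ = 36 days. Critical path: A → G → J.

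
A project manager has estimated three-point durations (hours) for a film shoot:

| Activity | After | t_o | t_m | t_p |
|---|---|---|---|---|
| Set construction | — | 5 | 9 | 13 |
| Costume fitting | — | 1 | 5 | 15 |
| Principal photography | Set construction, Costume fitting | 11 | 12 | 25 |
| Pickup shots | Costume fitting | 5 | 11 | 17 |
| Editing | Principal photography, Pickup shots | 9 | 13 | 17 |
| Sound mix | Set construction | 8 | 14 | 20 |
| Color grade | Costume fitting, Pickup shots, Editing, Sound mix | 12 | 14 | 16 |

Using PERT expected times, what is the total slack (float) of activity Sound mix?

13 hours

te_Set construction = (5 + 4·9 + 13)/6 = 54/6 = 9
te_Costume fitting = (1 + 4·5 + 15)/6 = 36/6 = 6
te_Principal photography = (11 + 4·12 + 25)/6 = 84/6 = 14
te_Pickup shots = (5 + 4·11 + 17)/6 = 66/6 = 11
te_Editing = (9 + 4·13 + 17)/6 = 78/6 = 13
te_Sound mix = (8 + 4·14 + 20)/6 = 84/6 = 14
te_Color grade = (12 + 4·14 + 16)/6 = 84/6 = 14

Forward pass:
ES_Set construction = 0; EF_Set construction = 9
ES_Costume fitting = 0; EF_Costume fitting = 6
ES_Principal photography = max(EF_Set construction=9, EF_Costume fitting=6) = 9; EF_Principal photography = 9+14 = 23
ES_Pickup shots = 6; EF_Pickup shots = 6+11 = 17
ES_Editing = max(EF_Principal photography=23, EF_Pickup shots=17) = 23; EF_Editing = 23+13 = 36
ES_Sound mix = 9; EF_Sound mix = 9+14 = 23
ES_Color grade = max(EF_Costume fitting=6, EF_Pickup shots=17, EF_Editing=36, EF_Sound mix=23) = 36; EF_Color grade = 36+14 = 50
Expected project duration μ = 50 hours. Critical path: Set construction → Principal photography → Editing → Color grade.

Backward pass:
LF_Color grade = 50; LS_Color grade = 50−14 = 36
LF_Sound mix = LS_Color grade = 36; LS_Sound mix = 36−14 = 22
LF_Editing = LS_Color grade = 36; LS_Editing = 36−13 = 23
LF_Pickup shots = min(LS_Editing=23, LS_Color grade=36) = 23; LS_Pickup shots = 23−11 = 12
LF_Principal photography = LS_Editing = 23; LS_Principal photography = 23−14 = 9
LF_Costume fitting = min(LS_Principal photography=9, LS_Pickup shots=12, LS_Color grade=36) = 9; LS_Costume fitting = 9−6 = 3
LF_Set construction = min(LS_Principal photography=9, LS_Sound mix=22) = 9; LS_Set construction = 9−9 = 0
Slack_Sound mix = LS_Sound mix − ES_Sound mix = 22 − 9 = 13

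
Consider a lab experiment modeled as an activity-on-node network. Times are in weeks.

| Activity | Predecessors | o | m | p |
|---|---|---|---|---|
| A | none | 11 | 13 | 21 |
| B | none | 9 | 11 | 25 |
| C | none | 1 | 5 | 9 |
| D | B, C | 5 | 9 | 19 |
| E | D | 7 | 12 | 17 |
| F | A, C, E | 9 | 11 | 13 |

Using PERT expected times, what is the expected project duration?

te_A = (11 + 4·13 + 21)/6 = 84/6 = 14
te_B = (9 + 4·11 + 25)/6 = 78/6 = 13
te_C = (1 + 4·5 + 9)/6 = 30/6 = 5
te_D = (5 + 4·9 + 19)/6 = 60/6 = 10
te_E = (7 + 4·12 + 17)/6 = 72/6 = 12
te_F = (9 + 4·11 + 13)/6 = 66/6 = 11

Forward pass:
ES_A = 0; EF_A = 14
ES_B = 0; EF_B = 13
ES_C = 0; EF_C = 5
ES_D = max(EF_B=13, EF_C=5) = 13; EF_D = 13+10 = 23
ES_E = 23; EF_E = 23+12 = 35
ES_F = max(EF_A=14, EF_C=5, EF_E=35) = 35; EF_F = 35+11 = 46
Expected project duration μ = 46 weeks. Critical path: B → D → E → F.

46 weeks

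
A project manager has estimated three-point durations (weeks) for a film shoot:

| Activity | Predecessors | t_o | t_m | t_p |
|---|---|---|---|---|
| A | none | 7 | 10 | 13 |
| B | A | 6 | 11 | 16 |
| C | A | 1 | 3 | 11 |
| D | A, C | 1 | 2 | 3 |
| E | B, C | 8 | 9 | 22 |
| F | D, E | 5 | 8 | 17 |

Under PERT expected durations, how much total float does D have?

16 weeks

te_A = (7 + 4·10 + 13)/6 = 60/6 = 10
te_B = (6 + 4·11 + 16)/6 = 66/6 = 11
te_C = (1 + 4·3 + 11)/6 = 24/6 = 4
te_D = (1 + 4·2 + 3)/6 = 12/6 = 2
te_E = (8 + 4·9 + 22)/6 = 66/6 = 11
te_F = (5 + 4·8 + 17)/6 = 54/6 = 9

Forward pass:
ES_A = 0; EF_A = 10
ES_B = 10; EF_B = 10+11 = 21
ES_C = 10; EF_C = 10+4 = 14
ES_D = max(EF_A=10, EF_C=14) = 14; EF_D = 14+2 = 16
ES_E = max(EF_B=21, EF_C=14) = 21; EF_E = 21+11 = 32
ES_F = max(EF_D=16, EF_E=32) = 32; EF_F = 32+9 = 41
Expected project duration μ = 41 weeks. Critical path: A → B → E → F.

Backward pass:
LF_F = 41; LS_F = 41−9 = 32
LF_E = LS_F = 32; LS_E = 32−11 = 21
LF_D = LS_F = 32; LS_D = 32−2 = 30
LF_C = min(LS_D=30, LS_E=21) = 21; LS_C = 21−4 = 17
LF_B = LS_E = 21; LS_B = 21−11 = 10
LF_A = min(LS_B=10, LS_C=17, LS_D=30) = 10; LS_A = 10−10 = 0
Slack_D = LS_D − ES_D = 30 − 14 = 16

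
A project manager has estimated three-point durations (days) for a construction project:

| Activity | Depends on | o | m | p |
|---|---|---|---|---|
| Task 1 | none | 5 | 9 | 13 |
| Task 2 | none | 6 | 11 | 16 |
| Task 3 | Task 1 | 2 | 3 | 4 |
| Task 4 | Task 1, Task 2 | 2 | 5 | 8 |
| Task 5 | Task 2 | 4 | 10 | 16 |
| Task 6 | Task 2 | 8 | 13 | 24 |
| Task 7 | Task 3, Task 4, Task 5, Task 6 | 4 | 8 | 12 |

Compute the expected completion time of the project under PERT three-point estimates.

te_Task 1 = (5 + 4·9 + 13)/6 = 54/6 = 9
te_Task 2 = (6 + 4·11 + 16)/6 = 66/6 = 11
te_Task 3 = (2 + 4·3 + 4)/6 = 18/6 = 3
te_Task 4 = (2 + 4·5 + 8)/6 = 30/6 = 5
te_Task 5 = (4 + 4·10 + 16)/6 = 60/6 = 10
te_Task 6 = (8 + 4·13 + 24)/6 = 84/6 = 14
te_Task 7 = (4 + 4·8 + 12)/6 = 48/6 = 8

Forward pass:
ES_Task 1 = 0; EF_Task 1 = 9
ES_Task 2 = 0; EF_Task 2 = 11
ES_Task 3 = 9; EF_Task 3 = 9+3 = 12
ES_Task 4 = max(EF_Task 1=9, EF_Task 2=11) = 11; EF_Task 4 = 11+5 = 16
ES_Task 5 = 11; EF_Task 5 = 11+10 = 21
ES_Task 6 = 11; EF_Task 6 = 11+14 = 25
ES_Task 7 = max(EF_Task 3=12, EF_Task 4=16, EF_Task 5=21, EF_Task 6=25) = 25; EF_Task 7 = 25+8 = 33
Expected project duration μ = 33 days. Critical path: Task 2 → Task 6 → Task 7.

33 days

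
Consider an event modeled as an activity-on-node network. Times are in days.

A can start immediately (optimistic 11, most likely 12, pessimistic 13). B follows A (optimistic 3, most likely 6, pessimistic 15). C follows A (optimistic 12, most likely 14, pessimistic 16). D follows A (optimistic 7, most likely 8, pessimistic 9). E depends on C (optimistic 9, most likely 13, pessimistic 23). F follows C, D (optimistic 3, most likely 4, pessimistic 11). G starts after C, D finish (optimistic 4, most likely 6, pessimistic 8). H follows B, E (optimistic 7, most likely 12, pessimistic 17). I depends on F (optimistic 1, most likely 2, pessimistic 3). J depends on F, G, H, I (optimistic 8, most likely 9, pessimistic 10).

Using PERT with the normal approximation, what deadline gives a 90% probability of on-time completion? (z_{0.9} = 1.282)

64.8 days

te_A = (11 + 4·12 + 13)/6 = 72/6 = 12; σ²_A = ((13−11)/6)² = 0.111
te_B = (3 + 4·6 + 15)/6 = 42/6 = 7; σ²_B = ((15−3)/6)² = 4.000
te_C = (12 + 4·14 + 16)/6 = 84/6 = 14; σ²_C = ((16−12)/6)² = 0.444
te_D = (7 + 4·8 + 9)/6 = 48/6 = 8; σ²_D = ((9−7)/6)² = 0.111
te_E = (9 + 4·13 + 23)/6 = 84/6 = 14; σ²_E = ((23−9)/6)² = 5.444
te_F = (3 + 4·4 + 11)/6 = 30/6 = 5; σ²_F = ((11−3)/6)² = 1.778
te_G = (4 + 4·6 + 8)/6 = 36/6 = 6; σ²_G = ((8−4)/6)² = 0.444
te_H = (7 + 4·12 + 17)/6 = 72/6 = 12; σ²_H = ((17−7)/6)² = 2.778
te_I = (1 + 4·2 + 3)/6 = 12/6 = 2; σ²_I = ((3−1)/6)² = 0.111
te_J = (8 + 4·9 + 10)/6 = 54/6 = 9; σ²_J = ((10−8)/6)² = 0.111

Forward pass:
ES_A = 0; EF_A = 12
ES_B = 12; EF_B = 12+7 = 19
ES_C = 12; EF_C = 12+14 = 26
ES_D = 12; EF_D = 12+8 = 20
ES_E = 26; EF_E = 26+14 = 40
ES_F = max(EF_C=26, EF_D=20) = 26; EF_F = 26+5 = 31
ES_G = max(EF_C=26, EF_D=20) = 26; EF_G = 26+6 = 32
ES_H = max(EF_B=19, EF_E=40) = 40; EF_H = 40+12 = 52
ES_I = 31; EF_I = 31+2 = 33
ES_J = max(EF_F=31, EF_G=32, EF_H=52, EF_I=33) = 52; EF_J = 52+9 = 61
Expected project duration μ = 61 days. Critical path: A → C → E → H → J.

Variance along critical path = 0.111 + 0.444 + 5.444 + 2.778 + 0.111 = 8.889; σ = 2.981 days.
D = μ + z·σ = 61 + 1.282·2.981 = 64.8 days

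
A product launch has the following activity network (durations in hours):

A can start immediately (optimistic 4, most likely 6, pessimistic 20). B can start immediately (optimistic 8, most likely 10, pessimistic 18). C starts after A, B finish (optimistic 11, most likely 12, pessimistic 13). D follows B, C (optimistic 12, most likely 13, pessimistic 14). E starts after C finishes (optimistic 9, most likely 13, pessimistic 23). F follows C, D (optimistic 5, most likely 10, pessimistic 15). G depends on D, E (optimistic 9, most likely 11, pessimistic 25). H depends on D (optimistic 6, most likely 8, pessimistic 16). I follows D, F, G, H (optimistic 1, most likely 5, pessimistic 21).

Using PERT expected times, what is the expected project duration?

57 hours

te_A = (4 + 4·6 + 20)/6 = 48/6 = 8
te_B = (8 + 4·10 + 18)/6 = 66/6 = 11
te_C = (11 + 4·12 + 13)/6 = 72/6 = 12
te_D = (12 + 4·13 + 14)/6 = 78/6 = 13
te_E = (9 + 4·13 + 23)/6 = 84/6 = 14
te_F = (5 + 4·10 + 15)/6 = 60/6 = 10
te_G = (9 + 4·11 + 25)/6 = 78/6 = 13
te_H = (6 + 4·8 + 16)/6 = 54/6 = 9
te_I = (1 + 4·5 + 21)/6 = 42/6 = 7

Forward pass:
ES_A = 0; EF_A = 8
ES_B = 0; EF_B = 11
ES_C = max(EF_A=8, EF_B=11) = 11; EF_C = 11+12 = 23
ES_D = max(EF_B=11, EF_C=23) = 23; EF_D = 23+13 = 36
ES_E = 23; EF_E = 23+14 = 37
ES_F = max(EF_C=23, EF_D=36) = 36; EF_F = 36+10 = 46
ES_G = max(EF_D=36, EF_E=37) = 37; EF_G = 37+13 = 50
ES_H = 36; EF_H = 36+9 = 45
ES_I = max(EF_D=36, EF_F=46, EF_G=50, EF_H=45) = 50; EF_I = 50+7 = 57
Expected project duration μ = 57 hours. Critical path: B → C → E → G → I.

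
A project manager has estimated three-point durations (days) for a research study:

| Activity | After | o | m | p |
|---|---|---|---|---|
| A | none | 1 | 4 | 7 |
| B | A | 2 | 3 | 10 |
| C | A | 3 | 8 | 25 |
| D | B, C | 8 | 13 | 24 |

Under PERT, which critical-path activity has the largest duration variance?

C

te_A = (1 + 4·4 + 7)/6 = 24/6 = 4; σ²_A = ((7−1)/6)² = 1.000
te_B = (2 + 4·3 + 10)/6 = 24/6 = 4; σ²_B = ((10−2)/6)² = 1.778
te_C = (3 + 4·8 + 25)/6 = 60/6 = 10; σ²_C = ((25−3)/6)² = 13.444
te_D = (8 + 4·13 + 24)/6 = 84/6 = 14; σ²_D = ((24−8)/6)² = 7.111

Forward pass:
ES_A = 0; EF_A = 4
ES_B = 4; EF_B = 4+4 = 8
ES_C = 4; EF_C = 4+10 = 14
ES_D = max(EF_B=8, EF_C=14) = 14; EF_D = 14+14 = 28
Expected project duration μ = 28 days. Critical path: A → C → D.

Variances on critical path: σ²_A=1.000, σ²_C=13.444, σ²_D=7.111.
Largest is σ²_C = 13.444.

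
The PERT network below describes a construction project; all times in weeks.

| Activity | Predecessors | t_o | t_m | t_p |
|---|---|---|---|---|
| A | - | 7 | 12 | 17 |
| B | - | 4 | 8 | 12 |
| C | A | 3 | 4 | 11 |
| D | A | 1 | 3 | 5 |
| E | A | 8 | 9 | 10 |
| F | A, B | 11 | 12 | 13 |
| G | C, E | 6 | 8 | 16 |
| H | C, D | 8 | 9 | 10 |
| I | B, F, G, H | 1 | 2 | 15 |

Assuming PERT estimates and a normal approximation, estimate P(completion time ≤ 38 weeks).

te_A = (7 + 4·12 + 17)/6 = 72/6 = 12; σ²_A = ((17−7)/6)² = 2.778
te_B = (4 + 4·8 + 12)/6 = 48/6 = 8; σ²_B = ((12−4)/6)² = 1.778
te_C = (3 + 4·4 + 11)/6 = 30/6 = 5; σ²_C = ((11−3)/6)² = 1.778
te_D = (1 + 4·3 + 5)/6 = 18/6 = 3; σ²_D = ((5−1)/6)² = 0.444
te_E = (8 + 4·9 + 10)/6 = 54/6 = 9; σ²_E = ((10−8)/6)² = 0.111
te_F = (11 + 4·12 + 13)/6 = 72/6 = 12; σ²_F = ((13−11)/6)² = 0.111
te_G = (6 + 4·8 + 16)/6 = 54/6 = 9; σ²_G = ((16−6)/6)² = 2.778
te_H = (8 + 4·9 + 10)/6 = 54/6 = 9; σ²_H = ((10−8)/6)² = 0.111
te_I = (1 + 4·2 + 15)/6 = 24/6 = 4; σ²_I = ((15−1)/6)² = 5.444

Forward pass:
ES_A = 0; EF_A = 12
ES_B = 0; EF_B = 8
ES_C = 12; EF_C = 12+5 = 17
ES_D = 12; EF_D = 12+3 = 15
ES_E = 12; EF_E = 12+9 = 21
ES_F = max(EF_A=12, EF_B=8) = 12; EF_F = 12+12 = 24
ES_G = max(EF_C=17, EF_E=21) = 21; EF_G = 21+9 = 30
ES_H = max(EF_C=17, EF_D=15) = 17; EF_H = 17+9 = 26
ES_I = max(EF_B=8, EF_F=24, EF_G=30, EF_H=26) = 30; EF_I = 30+4 = 34
Expected project duration μ = 34 weeks. Critical path: A → E → G → I.

Variance along critical path = 2.778 + 0.111 + 2.778 + 5.444 = 11.111; σ = √11.111 = 3.333 weeks.
Z = (38 − 34) / 3.333 = 1.200
P(T ≤ 38) = Φ(1.200) ≈ 0.885

0.885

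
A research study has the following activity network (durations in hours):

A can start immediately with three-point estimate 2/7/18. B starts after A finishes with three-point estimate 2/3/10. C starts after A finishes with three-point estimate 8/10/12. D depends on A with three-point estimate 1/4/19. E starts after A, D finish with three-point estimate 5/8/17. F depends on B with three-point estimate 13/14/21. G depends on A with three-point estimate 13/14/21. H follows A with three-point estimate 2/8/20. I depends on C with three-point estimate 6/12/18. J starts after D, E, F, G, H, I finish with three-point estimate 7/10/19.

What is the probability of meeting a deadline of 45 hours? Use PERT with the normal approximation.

0.845

te_A = (2 + 4·7 + 18)/6 = 48/6 = 8; σ²_A = ((18−2)/6)² = 7.111
te_B = (2 + 4·3 + 10)/6 = 24/6 = 4; σ²_B = ((10−2)/6)² = 1.778
te_C = (8 + 4·10 + 12)/6 = 60/6 = 10; σ²_C = ((12−8)/6)² = 0.444
te_D = (1 + 4·4 + 19)/6 = 36/6 = 6; σ²_D = ((19−1)/6)² = 9.000
te_E = (5 + 4·8 + 17)/6 = 54/6 = 9; σ²_E = ((17−5)/6)² = 4.000
te_F = (13 + 4·14 + 21)/6 = 90/6 = 15; σ²_F = ((21−13)/6)² = 1.778
te_G = (13 + 4·14 + 21)/6 = 90/6 = 15; σ²_G = ((21−13)/6)² = 1.778
te_H = (2 + 4·8 + 20)/6 = 54/6 = 9; σ²_H = ((20−2)/6)² = 9.000
te_I = (6 + 4·12 + 18)/6 = 72/6 = 12; σ²_I = ((18−6)/6)² = 4.000
te_J = (7 + 4·10 + 19)/6 = 66/6 = 11; σ²_J = ((19−7)/6)² = 4.000

Forward pass:
ES_A = 0; EF_A = 8
ES_B = 8; EF_B = 8+4 = 12
ES_C = 8; EF_C = 8+10 = 18
ES_D = 8; EF_D = 8+6 = 14
ES_E = max(EF_A=8, EF_D=14) = 14; EF_E = 14+9 = 23
ES_F = 12; EF_F = 12+15 = 27
ES_G = 8; EF_G = 8+15 = 23
ES_H = 8; EF_H = 8+9 = 17
ES_I = 18; EF_I = 18+12 = 30
ES_J = max(EF_D=14, EF_E=23, EF_F=27, EF_G=23, EF_H=17, EF_I=30) = 30; EF_J = 30+11 = 41
Expected project duration μ = 41 hours. Critical path: A → C → I → J.

Variance along critical path = 7.111 + 0.444 + 4.000 + 4.000 = 15.556; σ = √15.556 = 3.944 hours.
Z = (45 − 41) / 3.944 = 1.014
P(T ≤ 45) = Φ(1.014) ≈ 0.845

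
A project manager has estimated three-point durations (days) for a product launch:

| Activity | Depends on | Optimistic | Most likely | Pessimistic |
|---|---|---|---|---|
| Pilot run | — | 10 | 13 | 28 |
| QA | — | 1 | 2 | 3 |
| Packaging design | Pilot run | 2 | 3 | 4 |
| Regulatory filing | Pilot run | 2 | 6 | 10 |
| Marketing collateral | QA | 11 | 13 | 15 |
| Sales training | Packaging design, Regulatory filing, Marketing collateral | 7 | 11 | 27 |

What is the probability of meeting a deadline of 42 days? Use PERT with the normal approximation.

te_Pilot run = (10 + 4·13 + 28)/6 = 90/6 = 15; σ²_Pilot run = ((28−10)/6)² = 9.000
te_QA = (1 + 4·2 + 3)/6 = 12/6 = 2; σ²_QA = ((3−1)/6)² = 0.111
te_Packaging design = (2 + 4·3 + 4)/6 = 18/6 = 3; σ²_Packaging design = ((4−2)/6)² = 0.111
te_Regulatory filing = (2 + 4·6 + 10)/6 = 36/6 = 6; σ²_Regulatory filing = ((10−2)/6)² = 1.778
te_Marketing collateral = (11 + 4·13 + 15)/6 = 78/6 = 13; σ²_Marketing collateral = ((15−11)/6)² = 0.444
te_Sales training = (7 + 4·11 + 27)/6 = 78/6 = 13; σ²_Sales training = ((27−7)/6)² = 11.111

Forward pass:
ES_Pilot run = 0; EF_Pilot run = 15
ES_QA = 0; EF_QA = 2
ES_Packaging design = 15; EF_Packaging design = 15+3 = 18
ES_Regulatory filing = 15; EF_Regulatory filing = 15+6 = 21
ES_Marketing collateral = 2; EF_Marketing collateral = 2+13 = 15
ES_Sales training = max(EF_Packaging design=18, EF_Regulatory filing=21, EF_Marketing collateral=15) = 21; EF_Sales training = 21+13 = 34
Expected project duration μ = 34 days. Critical path: Pilot run → Regulatory filing → Sales training.

Variance along critical path = 9.000 + 1.778 + 11.111 = 21.889; σ = √21.889 = 4.679 days.
Z = (42 − 34) / 4.679 = 1.710
P(T ≤ 42) = Φ(1.710) ≈ 0.956

0.956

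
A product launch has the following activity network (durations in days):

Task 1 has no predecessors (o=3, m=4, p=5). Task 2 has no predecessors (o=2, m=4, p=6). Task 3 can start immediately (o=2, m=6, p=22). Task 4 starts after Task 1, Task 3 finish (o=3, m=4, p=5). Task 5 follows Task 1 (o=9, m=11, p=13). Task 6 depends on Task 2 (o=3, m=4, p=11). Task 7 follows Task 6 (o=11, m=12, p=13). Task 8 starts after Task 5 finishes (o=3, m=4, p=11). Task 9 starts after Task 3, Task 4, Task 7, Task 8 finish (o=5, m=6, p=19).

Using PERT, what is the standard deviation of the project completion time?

2.79 days

te_Task 1 = (3 + 4·4 + 5)/6 = 24/6 = 4; σ²_Task 1 = ((5−3)/6)² = 0.111
te_Task 2 = (2 + 4·4 + 6)/6 = 24/6 = 4; σ²_Task 2 = ((6−2)/6)² = 0.444
te_Task 3 = (2 + 4·6 + 22)/6 = 48/6 = 8; σ²_Task 3 = ((22−2)/6)² = 11.111
te_Task 4 = (3 + 4·4 + 5)/6 = 24/6 = 4; σ²_Task 4 = ((5−3)/6)² = 0.111
te_Task 5 = (9 + 4·11 + 13)/6 = 66/6 = 11; σ²_Task 5 = ((13−9)/6)² = 0.444
te_Task 6 = (3 + 4·4 + 11)/6 = 30/6 = 5; σ²_Task 6 = ((11−3)/6)² = 1.778
te_Task 7 = (11 + 4·12 + 13)/6 = 72/6 = 12; σ²_Task 7 = ((13−11)/6)² = 0.111
te_Task 8 = (3 + 4·4 + 11)/6 = 30/6 = 5; σ²_Task 8 = ((11−3)/6)² = 1.778
te_Task 9 = (5 + 4·6 + 19)/6 = 48/6 = 8; σ²_Task 9 = ((19−5)/6)² = 5.444

Forward pass:
ES_Task 1 = 0; EF_Task 1 = 4
ES_Task 2 = 0; EF_Task 2 = 4
ES_Task 3 = 0; EF_Task 3 = 8
ES_Task 4 = max(EF_Task 1=4, EF_Task 3=8) = 8; EF_Task 4 = 8+4 = 12
ES_Task 5 = 4; EF_Task 5 = 4+11 = 15
ES_Task 6 = 4; EF_Task 6 = 4+5 = 9
ES_Task 7 = 9; EF_Task 7 = 9+12 = 21
ES_Task 8 = 15; EF_Task 8 = 15+5 = 20
ES_Task 9 = max(EF_Task 3=8, EF_Task 4=12, EF_Task 7=21, EF_Task 8=20) = 21; EF_Task 9 = 21+8 = 29
Expected project duration μ = 29 days. Critical path: Task 2 → Task 6 → Task 7 → Task 9.

Variance along critical path = 0.444 + 1.778 + 0.111 + 5.444 = 7.778
σ = √7.778 = 2.789 days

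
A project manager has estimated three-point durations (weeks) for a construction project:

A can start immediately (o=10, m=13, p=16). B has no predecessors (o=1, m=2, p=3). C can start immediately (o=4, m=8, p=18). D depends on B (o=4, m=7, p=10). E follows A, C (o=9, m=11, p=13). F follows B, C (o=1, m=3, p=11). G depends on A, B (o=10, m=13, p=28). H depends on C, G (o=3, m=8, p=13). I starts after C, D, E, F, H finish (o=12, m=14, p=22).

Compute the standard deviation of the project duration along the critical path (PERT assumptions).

3.94 weeks

te_A = (10 + 4·13 + 16)/6 = 78/6 = 13; σ²_A = ((16−10)/6)² = 1.000
te_B = (1 + 4·2 + 3)/6 = 12/6 = 2; σ²_B = ((3−1)/6)² = 0.111
te_C = (4 + 4·8 + 18)/6 = 54/6 = 9; σ²_C = ((18−4)/6)² = 5.444
te_D = (4 + 4·7 + 10)/6 = 42/6 = 7; σ²_D = ((10−4)/6)² = 1.000
te_E = (9 + 4·11 + 13)/6 = 66/6 = 11; σ²_E = ((13−9)/6)² = 0.444
te_F = (1 + 4·3 + 11)/6 = 24/6 = 4; σ²_F = ((11−1)/6)² = 2.778
te_G = (10 + 4·13 + 28)/6 = 90/6 = 15; σ²_G = ((28−10)/6)² = 9.000
te_H = (3 + 4·8 + 13)/6 = 48/6 = 8; σ²_H = ((13−3)/6)² = 2.778
te_I = (12 + 4·14 + 22)/6 = 90/6 = 15; σ²_I = ((22−12)/6)² = 2.778

Forward pass:
ES_A = 0; EF_A = 13
ES_B = 0; EF_B = 2
ES_C = 0; EF_C = 9
ES_D = 2; EF_D = 2+7 = 9
ES_E = max(EF_A=13, EF_C=9) = 13; EF_E = 13+11 = 24
ES_F = max(EF_B=2, EF_C=9) = 9; EF_F = 9+4 = 13
ES_G = max(EF_A=13, EF_B=2) = 13; EF_G = 13+15 = 28
ES_H = max(EF_C=9, EF_G=28) = 28; EF_H = 28+8 = 36
ES_I = max(EF_C=9, EF_D=9, EF_E=24, EF_F=13, EF_H=36) = 36; EF_I = 36+15 = 51
Expected project duration μ = 51 weeks. Critical path: A → G → H → I.

Variance along critical path = 1.000 + 9.000 + 2.778 + 2.778 = 15.556
σ = √15.556 = 3.944 weeks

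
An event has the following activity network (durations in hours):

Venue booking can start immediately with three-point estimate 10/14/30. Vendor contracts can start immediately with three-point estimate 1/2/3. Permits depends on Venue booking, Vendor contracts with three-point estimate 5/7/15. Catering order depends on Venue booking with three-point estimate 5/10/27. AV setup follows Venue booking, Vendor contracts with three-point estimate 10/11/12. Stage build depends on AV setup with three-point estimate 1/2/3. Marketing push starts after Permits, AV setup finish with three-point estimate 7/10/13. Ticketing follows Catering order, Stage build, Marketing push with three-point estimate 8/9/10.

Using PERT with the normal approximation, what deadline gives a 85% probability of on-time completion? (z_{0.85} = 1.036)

te_Venue booking = (10 + 4·14 + 30)/6 = 96/6 = 16; σ²_Venue booking = ((30−10)/6)² = 11.111
te_Vendor contracts = (1 + 4·2 + 3)/6 = 12/6 = 2; σ²_Vendor contracts = ((3−1)/6)² = 0.111
te_Permits = (5 + 4·7 + 15)/6 = 48/6 = 8; σ²_Permits = ((15−5)/6)² = 2.778
te_Catering order = (5 + 4·10 + 27)/6 = 72/6 = 12; σ²_Catering order = ((27−5)/6)² = 13.444
te_AV setup = (10 + 4·11 + 12)/6 = 66/6 = 11; σ²_AV setup = ((12−10)/6)² = 0.111
te_Stage build = (1 + 4·2 + 3)/6 = 12/6 = 2; σ²_Stage build = ((3−1)/6)² = 0.111
te_Marketing push = (7 + 4·10 + 13)/6 = 60/6 = 10; σ²_Marketing push = ((13−7)/6)² = 1.000
te_Ticketing = (8 + 4·9 + 10)/6 = 54/6 = 9; σ²_Ticketing = ((10−8)/6)² = 0.111

Forward pass:
ES_Venue booking = 0; EF_Venue booking = 16
ES_Vendor contracts = 0; EF_Vendor contracts = 2
ES_Permits = max(EF_Venue booking=16, EF_Vendor contracts=2) = 16; EF_Permits = 16+8 = 24
ES_Catering order = 16; EF_Catering order = 16+12 = 28
ES_AV setup = max(EF_Venue booking=16, EF_Vendor contracts=2) = 16; EF_AV setup = 16+11 = 27
ES_Stage build = 27; EF_Stage build = 27+2 = 29
ES_Marketing push = max(EF_Permits=24, EF_AV setup=27) = 27; EF_Marketing push = 27+10 = 37
ES_Ticketing = max(EF_Catering order=28, EF_Stage build=29, EF_Marketing push=37) = 37; EF_Ticketing = 37+9 = 46
Expected project duration μ = 46 hours. Critical path: Venue booking → AV setup → Marketing push → Ticketing.

Variance along critical path = 11.111 + 0.111 + 1.000 + 0.111 = 12.333; σ = 3.512 hours.
D = μ + z·σ = 46 + 1.036·3.512 = 49.6 hours

49.6 hours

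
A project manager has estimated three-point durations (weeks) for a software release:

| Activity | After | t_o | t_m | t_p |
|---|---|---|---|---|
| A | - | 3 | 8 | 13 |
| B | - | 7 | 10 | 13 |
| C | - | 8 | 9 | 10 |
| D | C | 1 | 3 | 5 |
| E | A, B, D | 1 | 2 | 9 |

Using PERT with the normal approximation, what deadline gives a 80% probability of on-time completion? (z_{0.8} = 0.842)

te_A = (3 + 4·8 + 13)/6 = 48/6 = 8; σ²_A = ((13−3)/6)² = 2.778
te_B = (7 + 4·10 + 13)/6 = 60/6 = 10; σ²_B = ((13−7)/6)² = 1.000
te_C = (8 + 4·9 + 10)/6 = 54/6 = 9; σ²_C = ((10−8)/6)² = 0.111
te_D = (1 + 4·3 + 5)/6 = 18/6 = 3; σ²_D = ((5−1)/6)² = 0.444
te_E = (1 + 4·2 + 9)/6 = 18/6 = 3; σ²_E = ((9−1)/6)² = 1.778

Forward pass:
ES_A = 0; EF_A = 8
ES_B = 0; EF_B = 10
ES_C = 0; EF_C = 9
ES_D = 9; EF_D = 9+3 = 12
ES_E = max(EF_A=8, EF_B=10, EF_D=12) = 12; EF_E = 12+3 = 15
Expected project duration μ = 15 weeks. Critical path: C → D → E.

Variance along critical path = 0.111 + 0.444 + 1.778 = 2.333; σ = 1.528 weeks.
D = μ + z·σ = 15 + 0.842·1.528 = 16.3 weeks

16.3 weeks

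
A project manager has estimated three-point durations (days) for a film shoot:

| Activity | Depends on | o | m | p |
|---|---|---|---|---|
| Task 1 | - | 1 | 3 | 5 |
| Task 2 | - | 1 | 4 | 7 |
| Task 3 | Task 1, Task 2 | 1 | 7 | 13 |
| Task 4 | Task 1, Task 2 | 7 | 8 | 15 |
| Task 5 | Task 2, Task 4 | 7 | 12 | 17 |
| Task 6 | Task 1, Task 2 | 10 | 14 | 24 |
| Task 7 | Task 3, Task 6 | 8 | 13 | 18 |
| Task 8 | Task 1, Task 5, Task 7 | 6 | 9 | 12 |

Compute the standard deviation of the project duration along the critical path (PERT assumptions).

3.20 days

te_Task 1 = (1 + 4·3 + 5)/6 = 18/6 = 3; σ²_Task 1 = ((5−1)/6)² = 0.444
te_Task 2 = (1 + 4·4 + 7)/6 = 24/6 = 4; σ²_Task 2 = ((7−1)/6)² = 1.000
te_Task 3 = (1 + 4·7 + 13)/6 = 42/6 = 7; σ²_Task 3 = ((13−1)/6)² = 4.000
te_Task 4 = (7 + 4·8 + 15)/6 = 54/6 = 9; σ²_Task 4 = ((15−7)/6)² = 1.778
te_Task 5 = (7 + 4·12 + 17)/6 = 72/6 = 12; σ²_Task 5 = ((17−7)/6)² = 2.778
te_Task 6 = (10 + 4·14 + 24)/6 = 90/6 = 15; σ²_Task 6 = ((24−10)/6)² = 5.444
te_Task 7 = (8 + 4·13 + 18)/6 = 78/6 = 13; σ²_Task 7 = ((18−8)/6)² = 2.778
te_Task 8 = (6 + 4·9 + 12)/6 = 54/6 = 9; σ²_Task 8 = ((12−6)/6)² = 1.000

Forward pass:
ES_Task 1 = 0; EF_Task 1 = 3
ES_Task 2 = 0; EF_Task 2 = 4
ES_Task 3 = max(EF_Task 1=3, EF_Task 2=4) = 4; EF_Task 3 = 4+7 = 11
ES_Task 4 = max(EF_Task 1=3, EF_Task 2=4) = 4; EF_Task 4 = 4+9 = 13
ES_Task 5 = max(EF_Task 2=4, EF_Task 4=13) = 13; EF_Task 5 = 13+12 = 25
ES_Task 6 = max(EF_Task 1=3, EF_Task 2=4) = 4; EF_Task 6 = 4+15 = 19
ES_Task 7 = max(EF_Task 3=11, EF_Task 6=19) = 19; EF_Task 7 = 19+13 = 32
ES_Task 8 = max(EF_Task 1=3, EF_Task 5=25, EF_Task 7=32) = 32; EF_Task 8 = 32+9 = 41
Expected project duration μ = 41 days. Critical path: Task 2 → Task 6 → Task 7 → Task 8.

Variance along critical path = 1.000 + 5.444 + 2.778 + 1.000 = 10.222
σ = √10.222 = 3.197 days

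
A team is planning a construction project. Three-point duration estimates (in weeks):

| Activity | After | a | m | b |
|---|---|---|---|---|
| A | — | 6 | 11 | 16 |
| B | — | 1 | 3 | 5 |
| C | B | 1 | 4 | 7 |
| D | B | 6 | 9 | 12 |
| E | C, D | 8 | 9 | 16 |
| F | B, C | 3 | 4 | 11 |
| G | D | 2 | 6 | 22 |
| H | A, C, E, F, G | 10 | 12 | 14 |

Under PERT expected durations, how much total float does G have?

te_A = (6 + 4·11 + 16)/6 = 66/6 = 11
te_B = (1 + 4·3 + 5)/6 = 18/6 = 3
te_C = (1 + 4·4 + 7)/6 = 24/6 = 4
te_D = (6 + 4·9 + 12)/6 = 54/6 = 9
te_E = (8 + 4·9 + 16)/6 = 60/6 = 10
te_F = (3 + 4·4 + 11)/6 = 30/6 = 5
te_G = (2 + 4·6 + 22)/6 = 48/6 = 8
te_H = (10 + 4·12 + 14)/6 = 72/6 = 12

Forward pass:
ES_A = 0; EF_A = 11
ES_B = 0; EF_B = 3
ES_C = 3; EF_C = 3+4 = 7
ES_D = 3; EF_D = 3+9 = 12
ES_E = max(EF_C=7, EF_D=12) = 12; EF_E = 12+10 = 22
ES_F = max(EF_B=3, EF_C=7) = 7; EF_F = 7+5 = 12
ES_G = 12; EF_G = 12+8 = 20
ES_H = max(EF_A=11, EF_C=7, EF_E=22, EF_F=12, EF_G=20) = 22; EF_H = 22+12 = 34
Expected project duration μ = 34 weeks. Critical path: B → D → E → H.

Backward pass:
LF_H = 34; LS_H = 34−12 = 22
LF_G = LS_H = 22; LS_G = 22−8 = 14
LF_F = LS_H = 22; LS_F = 22−5 = 17
LF_E = LS_H = 22; LS_E = 22−10 = 12
LF_D = min(LS_E=12, LS_G=14) = 12; LS_D = 12−9 = 3
LF_C = min(LS_E=12, LS_F=17, LS_H=22) = 12; LS_C = 12−4 = 8
LF_B = min(LS_C=8, LS_D=3, LS_F=17) = 3; LS_B = 3−3 = 0
LF_A = LS_H = 22; LS_A = 22−11 = 11
Slack_G = LS_G − ES_G = 14 − 12 = 2

2 weeks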